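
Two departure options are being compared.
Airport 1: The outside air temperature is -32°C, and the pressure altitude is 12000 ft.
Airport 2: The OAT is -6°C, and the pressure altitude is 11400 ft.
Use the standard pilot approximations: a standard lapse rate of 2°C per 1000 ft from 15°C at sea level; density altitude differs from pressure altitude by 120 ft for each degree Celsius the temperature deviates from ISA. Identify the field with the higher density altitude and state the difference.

Airport 1: ISA temp = -9°C, deviation -23°C, DA = 12000 + 120 × (-23) = 9240 ft.
Airport 2: ISA temp = -7.8°C, deviation +1.8°C, DA = 11400 + 120 × 1.8 = 11616 ft.
Airport 2 is higher by 11616 − 9240 = 2376 ft.

Airport 2 by 2376 ft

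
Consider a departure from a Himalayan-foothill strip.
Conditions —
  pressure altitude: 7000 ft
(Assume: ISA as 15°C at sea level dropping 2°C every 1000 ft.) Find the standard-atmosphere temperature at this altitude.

1°C

ISA temperature = 15 − 2 × (7000/1000) = 15 − 14 = 1°C.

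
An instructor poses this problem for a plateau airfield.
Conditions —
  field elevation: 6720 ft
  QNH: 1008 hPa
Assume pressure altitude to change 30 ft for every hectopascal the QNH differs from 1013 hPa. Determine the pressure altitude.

6870 ft

Pressure correction = (1013 − 1008) × 30 = +150 ft.
Pressure altitude = 6720 + (+150) = 6870 ft.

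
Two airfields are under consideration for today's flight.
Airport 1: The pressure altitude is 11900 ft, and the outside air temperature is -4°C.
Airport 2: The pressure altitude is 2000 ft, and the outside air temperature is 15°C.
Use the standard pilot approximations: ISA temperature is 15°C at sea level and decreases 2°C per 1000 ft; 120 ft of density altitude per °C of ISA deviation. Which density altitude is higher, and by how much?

Airport 1: ISA temp = -8.8°C, deviation +4.8°C, DA = 11900 + 120 × 4.8 = 12476 ft.
Airport 2: ISA temp = 11°C, deviation +4°C, DA = 2000 + 120 × 4 = 2480 ft.
Airport 1 is higher by 12476 − 2480 = 9996 ft.

Airport 1 by 9996 ft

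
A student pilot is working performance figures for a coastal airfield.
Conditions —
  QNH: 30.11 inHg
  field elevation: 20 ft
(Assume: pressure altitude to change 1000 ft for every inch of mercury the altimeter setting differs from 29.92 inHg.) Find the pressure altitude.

Pressure correction = (29.92 − 30.11) × 1000 = -190 ft.
Pressure altitude = 20 + (-190) = -170 ft.

-170 ft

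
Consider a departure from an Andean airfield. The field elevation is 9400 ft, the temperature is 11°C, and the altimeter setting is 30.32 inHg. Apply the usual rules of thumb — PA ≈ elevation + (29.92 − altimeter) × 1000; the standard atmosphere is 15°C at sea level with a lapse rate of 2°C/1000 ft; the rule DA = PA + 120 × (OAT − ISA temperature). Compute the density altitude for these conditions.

Pressure altitude = 9400 + (29.92 − 30.32) × 1000 = 9400 + (-400) = 9000 ft.
ISA temperature at 9000 ft = 15 − 2 × (9000/1000) = -3°C.
ISA deviation = 11 − (-3) = +14°C.
Density altitude = 9000 + 120 × (14) = 10680 ft.

10680 ft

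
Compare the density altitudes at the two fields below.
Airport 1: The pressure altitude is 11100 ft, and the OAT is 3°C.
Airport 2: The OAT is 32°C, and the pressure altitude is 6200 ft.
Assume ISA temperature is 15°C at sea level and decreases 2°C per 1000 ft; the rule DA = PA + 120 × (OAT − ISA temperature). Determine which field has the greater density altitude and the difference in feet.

Airport 1: ISA temp = -7.2°C, deviation +10.2°C, DA = 11100 + 120 × 10.2 = 12324 ft.
Airport 2: ISA temp = 2.6°C, deviation +29.4°C, DA = 6200 + 120 × 29.4 = 9728 ft.
Airport 1 is higher by 12324 − 9728 = 2596 ft.

Airport 1 by 2596 ft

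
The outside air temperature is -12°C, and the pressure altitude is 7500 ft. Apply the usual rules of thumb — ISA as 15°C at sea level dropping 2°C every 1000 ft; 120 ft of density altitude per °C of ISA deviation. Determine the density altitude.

6060 ft

ISA temperature at 7500 ft = 15 − 2 × (7500/1000) = 0°C.
ISA deviation = -12 − 0 = -12°C.
Density altitude = 7500 + 120 × (-12) = 7500 + (-1440) = 6060 ft.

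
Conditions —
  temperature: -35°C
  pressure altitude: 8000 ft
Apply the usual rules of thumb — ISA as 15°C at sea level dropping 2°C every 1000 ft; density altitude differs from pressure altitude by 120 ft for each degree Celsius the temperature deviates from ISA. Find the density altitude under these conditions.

3920 ft

ISA temperature at 8000 ft = 15 − 2 × (8000/1000) = -1°C.
ISA deviation = -35 − (-1) = -34°C.
Density altitude = 8000 + 120 × (-34) = 8000 + (-4080) = 3920 ft.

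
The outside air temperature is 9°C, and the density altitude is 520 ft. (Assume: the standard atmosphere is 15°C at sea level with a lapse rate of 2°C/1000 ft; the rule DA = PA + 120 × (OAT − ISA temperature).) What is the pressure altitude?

1000 ft

DA = PA + 120 × (OAT − (15 − 2·PA/1000)) = PA + 120·OAT − 1800 + 0.24·PA = 1.24·PA + 120·OAT − 1800.
So 1.24·PA = 520 − 120 × 9 + 1800 = 1240.
PA = 1240 / 1.24 = 1000 ft.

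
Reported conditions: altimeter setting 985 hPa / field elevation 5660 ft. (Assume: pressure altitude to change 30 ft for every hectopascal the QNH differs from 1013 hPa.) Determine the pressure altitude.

6500 ft

Pressure correction = (1013 − 985) × 30 = +840 ft.
Pressure altitude = 5660 + (+840) = 6500 ft.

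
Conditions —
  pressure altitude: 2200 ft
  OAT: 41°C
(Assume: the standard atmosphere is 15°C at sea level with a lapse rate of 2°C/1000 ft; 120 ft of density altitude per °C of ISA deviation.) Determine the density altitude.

ISA temperature at 2200 ft = 15 − 2 × (2200/1000) = 10.6°C.
ISA deviation = 41 − 10.6 = +30.4°C.
Density altitude = 2200 + 120 × (30.4) = 2200 + (+3648) = 5848 ft.

5848 ft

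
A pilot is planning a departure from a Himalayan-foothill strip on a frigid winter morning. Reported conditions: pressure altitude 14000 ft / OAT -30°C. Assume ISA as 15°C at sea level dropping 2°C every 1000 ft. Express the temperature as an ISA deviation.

ISA-17°C

ISA temperature at 14000 ft = 15 − 2 × (14000/1000) = -13°C.
Deviation = OAT − ISA = -30 − (-13) = -17°C.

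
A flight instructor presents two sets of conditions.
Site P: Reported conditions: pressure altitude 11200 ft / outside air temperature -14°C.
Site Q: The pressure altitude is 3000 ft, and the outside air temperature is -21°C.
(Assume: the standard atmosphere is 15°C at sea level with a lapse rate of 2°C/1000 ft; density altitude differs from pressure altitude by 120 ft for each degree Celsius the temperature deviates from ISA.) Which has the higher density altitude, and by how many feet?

Site P by 11008 ft

Site P: ISA temp = -7.4°C, deviation -6.6°C, DA = 11200 + 120 × (-6.6) = 10408 ft.
Site Q: ISA temp = 9°C, deviation -30°C, DA = 3000 + 120 × (-30) = -600 ft.
Site P is higher by 10408 − (-600) = 11008 ft.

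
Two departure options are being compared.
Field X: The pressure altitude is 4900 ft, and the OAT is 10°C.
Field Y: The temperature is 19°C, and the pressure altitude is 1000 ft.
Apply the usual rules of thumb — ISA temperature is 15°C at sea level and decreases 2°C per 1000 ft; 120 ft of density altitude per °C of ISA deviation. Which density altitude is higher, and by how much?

Field X by 3756 ft

Field X: ISA temp = 5.2°C, deviation +4.8°C, DA = 4900 + 120 × 4.8 = 5476 ft.
Field Y: ISA temp = 13°C, deviation +6°C, DA = 1000 + 120 × 6 = 1720 ft.
Field X is higher by 5476 − 1720 = 3756 ft.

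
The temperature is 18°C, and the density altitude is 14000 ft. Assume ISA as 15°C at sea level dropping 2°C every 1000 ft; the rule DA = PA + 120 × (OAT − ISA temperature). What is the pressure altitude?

11000 ft

DA = PA + 120 × (OAT − (15 − 2·PA/1000)) = PA + 120·OAT − 1800 + 0.24·PA = 1.24·PA + 120·OAT − 1800.
So 1.24·PA = 14000 − 120 × 18 + 1800 = 13640.
PA = 13640 / 1.24 = 11000 ft.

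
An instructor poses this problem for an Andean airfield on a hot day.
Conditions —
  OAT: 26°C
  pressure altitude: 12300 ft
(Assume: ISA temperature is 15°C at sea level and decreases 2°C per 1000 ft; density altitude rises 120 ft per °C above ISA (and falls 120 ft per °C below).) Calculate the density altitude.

16572 ft

ISA temperature at 12300 ft = 15 − 2 × (12300/1000) = -9.6°C.
ISA deviation = 26 − (-9.6) = +35.6°C.
Density altitude = 12300 + 120 × (35.6) = 12300 + (+4272) = 16572 ft.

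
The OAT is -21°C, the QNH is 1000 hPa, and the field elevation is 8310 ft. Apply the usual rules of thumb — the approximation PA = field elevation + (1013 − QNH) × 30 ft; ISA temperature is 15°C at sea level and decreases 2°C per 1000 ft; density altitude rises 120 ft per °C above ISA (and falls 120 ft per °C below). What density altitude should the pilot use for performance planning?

Pressure altitude = 8310 + (1013 − 1000) × 30 = 8310 + (+390) = 8700 ft.
ISA temperature at 8700 ft = 15 − 2 × (8700/1000) = -2.4°C.
ISA deviation = -21 − (-2.4) = -18.6°C.
Density altitude = 8700 + 120 × (-18.6) = 6468 ft.

6468 ft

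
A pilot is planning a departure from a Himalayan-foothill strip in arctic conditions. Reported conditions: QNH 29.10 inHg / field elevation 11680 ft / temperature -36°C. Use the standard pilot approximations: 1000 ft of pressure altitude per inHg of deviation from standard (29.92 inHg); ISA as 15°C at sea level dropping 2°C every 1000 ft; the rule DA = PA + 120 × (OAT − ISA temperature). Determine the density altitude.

9380 ft

Pressure altitude = 11680 + (29.92 − 29.10) × 1000 = 11680 + (+820) = 12500 ft.
ISA temperature at 12500 ft = 15 − 2 × (12500/1000) = -10°C.
ISA deviation = -36 − (-10) = -26°C.
Density altitude = 12500 + 120 × (-26) = 9380 ft.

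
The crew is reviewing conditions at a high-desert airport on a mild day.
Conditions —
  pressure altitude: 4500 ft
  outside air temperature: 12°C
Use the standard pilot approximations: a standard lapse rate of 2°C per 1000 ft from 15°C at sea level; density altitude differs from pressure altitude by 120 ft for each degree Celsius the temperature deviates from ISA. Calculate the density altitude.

ISA temperature at 4500 ft = 15 − 2 × (4500/1000) = 6°C.
ISA deviation = 12 − 6 = +6°C.
Density altitude = 4500 + 120 × (6) = 4500 + (+720) = 5220 ft.

5220 ft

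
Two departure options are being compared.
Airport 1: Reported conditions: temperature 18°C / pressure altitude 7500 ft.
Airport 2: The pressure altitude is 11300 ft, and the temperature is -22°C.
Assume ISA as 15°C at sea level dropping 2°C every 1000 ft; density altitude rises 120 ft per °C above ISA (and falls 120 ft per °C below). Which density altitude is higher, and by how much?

Airport 1: ISA temp = 0°C, deviation +18°C, DA = 7500 + 120 × 18 = 9660 ft.
Airport 2: ISA temp = -7.6°C, deviation -14.4°C, DA = 11300 + 120 × (-14.4) = 9572 ft.
Airport 1 is higher by 9660 − 9572 = 88 ft.

Airport 1 by 88 ft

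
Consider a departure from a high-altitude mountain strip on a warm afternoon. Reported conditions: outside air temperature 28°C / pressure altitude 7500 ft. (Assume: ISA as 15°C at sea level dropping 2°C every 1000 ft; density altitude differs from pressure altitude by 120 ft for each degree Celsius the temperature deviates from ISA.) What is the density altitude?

10860 ft

ISA temperature at 7500 ft = 15 − 2 × (7500/1000) = 0°C.
ISA deviation = 28 − 0 = +28°C.
Density altitude = 7500 + 120 × (28) = 7500 + (+3360) = 10860 ft.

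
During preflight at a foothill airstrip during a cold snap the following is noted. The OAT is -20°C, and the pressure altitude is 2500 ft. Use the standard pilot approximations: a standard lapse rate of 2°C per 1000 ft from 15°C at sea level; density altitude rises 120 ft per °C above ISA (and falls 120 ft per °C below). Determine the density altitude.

ISA temperature at 2500 ft = 15 − 2 × (2500/1000) = 10°C.
ISA deviation = -20 − 10 = -30°C.
Density altitude = 2500 + 120 × (-30) = 2500 + (-3600) = -1100 ft.

-1100 ft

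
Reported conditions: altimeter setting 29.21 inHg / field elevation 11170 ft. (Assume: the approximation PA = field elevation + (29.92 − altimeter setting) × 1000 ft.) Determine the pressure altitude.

11880 ft

Pressure correction = (29.92 − 29.21) × 1000 = +710 ft.
Pressure altitude = 11170 + (+710) = 11880 ft.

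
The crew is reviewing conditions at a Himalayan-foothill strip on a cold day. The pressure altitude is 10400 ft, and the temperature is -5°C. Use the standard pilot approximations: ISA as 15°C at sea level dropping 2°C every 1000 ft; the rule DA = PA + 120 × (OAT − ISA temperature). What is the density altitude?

10496 ft

ISA temperature at 10400 ft = 15 − 2 × (10400/1000) = -5.8°C.
ISA deviation = -5 − (-5.8) = +0.8°C.
Density altitude = 10400 + 120 × (0.8) = 10400 + (+96) = 10496 ft.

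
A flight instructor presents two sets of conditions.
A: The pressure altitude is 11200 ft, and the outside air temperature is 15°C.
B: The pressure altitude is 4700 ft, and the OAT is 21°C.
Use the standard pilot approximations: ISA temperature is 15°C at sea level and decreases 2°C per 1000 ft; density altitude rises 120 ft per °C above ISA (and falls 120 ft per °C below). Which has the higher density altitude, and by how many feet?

A: ISA temp = -7.4°C, deviation +22.4°C, DA = 11200 + 120 × 22.4 = 13888 ft.
B: ISA temp = 5.6°C, deviation +15.4°C, DA = 4700 + 120 × 15.4 = 6548 ft.
A is higher by 13888 − 6548 = 7340 ft.

A by 7340 ft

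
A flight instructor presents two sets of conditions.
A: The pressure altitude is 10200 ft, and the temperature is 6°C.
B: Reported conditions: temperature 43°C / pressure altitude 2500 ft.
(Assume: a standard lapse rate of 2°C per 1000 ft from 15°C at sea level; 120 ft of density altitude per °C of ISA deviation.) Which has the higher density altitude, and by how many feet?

A: ISA temp = -5.4°C, deviation +11.4°C, DA = 10200 + 120 × 11.4 = 11568 ft.
B: ISA temp = 10°C, deviation +33°C, DA = 2500 + 120 × 33 = 6460 ft.
A is higher by 11568 − 6460 = 5108 ft.

A by 5108 ft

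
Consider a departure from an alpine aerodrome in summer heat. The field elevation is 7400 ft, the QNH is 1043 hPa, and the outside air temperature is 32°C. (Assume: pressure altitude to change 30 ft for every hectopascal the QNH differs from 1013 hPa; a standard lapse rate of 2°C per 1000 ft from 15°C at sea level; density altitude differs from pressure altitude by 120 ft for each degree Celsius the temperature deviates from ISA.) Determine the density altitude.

Pressure altitude = 7400 + (1013 − 1043) × 30 = 7400 + (-900) = 6500 ft.
ISA temperature at 6500 ft = 15 − 2 × (6500/1000) = 2°C.
ISA deviation = 32 − 2 = +30°C.
Density altitude = 6500 + 120 × (30) = 10100 ft.

10100 ft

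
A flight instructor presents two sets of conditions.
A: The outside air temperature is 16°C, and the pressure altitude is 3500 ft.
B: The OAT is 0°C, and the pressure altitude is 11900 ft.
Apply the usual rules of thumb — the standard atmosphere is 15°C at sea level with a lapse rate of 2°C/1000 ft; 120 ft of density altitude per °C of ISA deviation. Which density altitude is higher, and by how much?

B by 8496 ft

A: ISA temp = 8°C, deviation +8°C, DA = 3500 + 120 × 8 = 4460 ft.
B: ISA temp = -8.8°C, deviation +8.8°C, DA = 11900 + 120 × 8.8 = 12956 ft.
B is higher by 12956 − 4460 = 8496 ft.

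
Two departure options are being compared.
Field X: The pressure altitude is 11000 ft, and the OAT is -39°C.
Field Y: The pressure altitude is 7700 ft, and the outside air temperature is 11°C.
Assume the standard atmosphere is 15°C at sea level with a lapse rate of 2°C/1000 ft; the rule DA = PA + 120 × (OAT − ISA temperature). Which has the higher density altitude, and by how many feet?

Field Y by 1908 ft

Field X: ISA temp = -7°C, deviation -32°C, DA = 11000 + 120 × (-32) = 7160 ft.
Field Y: ISA temp = -0.4°C, deviation +11.4°C, DA = 7700 + 120 × 11.4 = 9068 ft.
Field Y is higher by 9068 − 7160 = 1908 ft.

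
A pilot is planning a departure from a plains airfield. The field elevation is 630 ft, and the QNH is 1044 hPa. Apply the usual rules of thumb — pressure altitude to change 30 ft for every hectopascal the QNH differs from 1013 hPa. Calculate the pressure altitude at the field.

-300 ft

Pressure correction = (1013 − 1044) × 30 = -930 ft.
Pressure altitude = 630 + (-930) = -300 ft.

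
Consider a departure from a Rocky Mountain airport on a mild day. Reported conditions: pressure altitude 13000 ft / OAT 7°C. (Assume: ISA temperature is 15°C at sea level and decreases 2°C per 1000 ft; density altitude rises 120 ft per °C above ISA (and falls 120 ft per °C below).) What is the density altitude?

15160 ft

ISA temperature at 13000 ft = 15 − 2 × (13000/1000) = -11°C.
ISA deviation = 7 − (-11) = +18°C.
Density altitude = 13000 + 120 × (18) = 13000 + (+2160) = 15160 ft.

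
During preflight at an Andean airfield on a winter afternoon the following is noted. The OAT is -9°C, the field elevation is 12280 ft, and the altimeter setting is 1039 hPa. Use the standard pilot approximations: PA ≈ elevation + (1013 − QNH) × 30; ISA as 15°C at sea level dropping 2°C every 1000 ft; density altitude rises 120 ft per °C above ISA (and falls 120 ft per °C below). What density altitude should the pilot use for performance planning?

Pressure altitude = 12280 + (1013 − 1039) × 30 = 12280 + (-780) = 11500 ft.
ISA temperature at 11500 ft = 15 − 2 × (11500/1000) = -8°C.
ISA deviation = -9 − (-8) = -1°C.
Density altitude = 11500 + 120 × (-1) = 11380 ft.

11380 ft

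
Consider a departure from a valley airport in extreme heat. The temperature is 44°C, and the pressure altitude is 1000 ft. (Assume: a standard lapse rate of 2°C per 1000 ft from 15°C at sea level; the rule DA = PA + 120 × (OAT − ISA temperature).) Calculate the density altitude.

ISA temperature at 1000 ft = 15 − 2 × (1000/1000) = 13°C.
ISA deviation = 44 − 13 = +31°C.
Density altitude = 1000 + 120 × (31) = 1000 + (+3720) = 4720 ft.

4720 ft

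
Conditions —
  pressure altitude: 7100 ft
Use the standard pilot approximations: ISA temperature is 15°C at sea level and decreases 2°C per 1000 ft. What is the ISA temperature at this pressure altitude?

0.8°C

ISA temperature = 15 − 2 × (7100/1000) = 15 − 14.2 = 0.8°C.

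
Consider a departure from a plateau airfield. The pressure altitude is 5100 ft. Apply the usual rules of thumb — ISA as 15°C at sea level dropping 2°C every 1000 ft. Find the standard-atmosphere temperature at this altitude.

ISA temperature = 15 − 2 × (5100/1000) = 15 − 10.2 = 4.8°C.

4.8°C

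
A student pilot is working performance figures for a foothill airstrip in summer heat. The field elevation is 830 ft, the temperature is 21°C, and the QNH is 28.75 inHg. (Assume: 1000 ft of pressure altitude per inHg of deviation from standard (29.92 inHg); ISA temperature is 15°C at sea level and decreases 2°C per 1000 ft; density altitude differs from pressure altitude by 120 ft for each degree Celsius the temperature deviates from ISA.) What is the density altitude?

3200 ft

Pressure altitude = 830 + (29.92 − 28.75) × 1000 = 830 + (+1170) = 2000 ft.
ISA temperature at 2000 ft = 15 − 2 × (2000/1000) = 11°C.
ISA deviation = 21 − 11 = +10°C.
Density altitude = 2000 + 120 × (10) = 3200 ft.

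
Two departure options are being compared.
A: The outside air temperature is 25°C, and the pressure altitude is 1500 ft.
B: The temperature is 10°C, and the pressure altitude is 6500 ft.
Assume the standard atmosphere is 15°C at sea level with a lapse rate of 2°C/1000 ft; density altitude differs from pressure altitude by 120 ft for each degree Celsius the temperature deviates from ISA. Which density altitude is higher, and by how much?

B by 4400 ft

A: ISA temp = 12°C, deviation +13°C, DA = 1500 + 120 × 13 = 3060 ft.
B: ISA temp = 2°C, deviation +8°C, DA = 6500 + 120 × 8 = 7460 ft.
B is higher by 7460 − 3060 = 4400 ft.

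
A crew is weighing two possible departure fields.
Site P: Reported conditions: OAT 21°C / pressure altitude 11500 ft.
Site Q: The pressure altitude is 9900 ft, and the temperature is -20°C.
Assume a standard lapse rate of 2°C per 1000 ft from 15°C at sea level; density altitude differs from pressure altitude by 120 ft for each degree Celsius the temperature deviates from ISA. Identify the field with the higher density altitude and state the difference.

Site P: ISA temp = -8°C, deviation +29°C, DA = 11500 + 120 × 29 = 14980 ft.
Site Q: ISA temp = -4.8°C, deviation -15.2°C, DA = 9900 + 120 × (-15.2) = 8076 ft.
Site P is higher by 14980 − 8076 = 6904 ft.

Site P by 6904 ft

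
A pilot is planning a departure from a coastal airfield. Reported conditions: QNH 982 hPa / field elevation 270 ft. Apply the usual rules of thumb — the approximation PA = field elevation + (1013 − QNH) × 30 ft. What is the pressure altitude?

1200 ft

Pressure correction = (1013 − 982) × 30 = +930 ft.
Pressure altitude = 270 + (+930) = 1200 ft.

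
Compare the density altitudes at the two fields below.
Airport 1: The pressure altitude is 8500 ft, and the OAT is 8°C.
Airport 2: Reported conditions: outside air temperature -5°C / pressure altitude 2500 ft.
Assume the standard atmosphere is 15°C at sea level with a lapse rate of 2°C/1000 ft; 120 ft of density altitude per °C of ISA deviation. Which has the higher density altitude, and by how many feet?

Airport 1 by 9000 ft

Airport 1: ISA temp = -2°C, deviation +10°C, DA = 8500 + 120 × 10 = 9700 ft.
Airport 2: ISA temp = 10°C, deviation -15°C, DA = 2500 + 120 × (-15) = 700 ft.
Airport 1 is higher by 9700 − 700 = 9000 ft.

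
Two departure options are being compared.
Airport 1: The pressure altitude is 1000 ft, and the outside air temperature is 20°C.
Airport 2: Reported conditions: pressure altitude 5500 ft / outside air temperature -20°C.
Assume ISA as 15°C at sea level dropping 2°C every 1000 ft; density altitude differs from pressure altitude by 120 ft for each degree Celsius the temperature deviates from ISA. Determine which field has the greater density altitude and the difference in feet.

Airport 1: ISA temp = 13°C, deviation +7°C, DA = 1000 + 120 × 7 = 1840 ft.
Airport 2: ISA temp = 4°C, deviation -24°C, DA = 5500 + 120 × (-24) = 2620 ft.
Airport 2 is higher by 2620 − 1840 = 780 ft.

Airport 2 by 780 ft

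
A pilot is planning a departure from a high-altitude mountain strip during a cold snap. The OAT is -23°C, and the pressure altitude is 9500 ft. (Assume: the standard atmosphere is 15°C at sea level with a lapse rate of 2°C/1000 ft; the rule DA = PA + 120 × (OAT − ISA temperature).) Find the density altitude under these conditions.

7220 ft

ISA temperature at 9500 ft = 15 − 2 × (9500/1000) = -4°C.
ISA deviation = -23 − (-4) = -19°C.
Density altitude = 9500 + 120 × (-19) = 9500 + (-2280) = 7220 ft.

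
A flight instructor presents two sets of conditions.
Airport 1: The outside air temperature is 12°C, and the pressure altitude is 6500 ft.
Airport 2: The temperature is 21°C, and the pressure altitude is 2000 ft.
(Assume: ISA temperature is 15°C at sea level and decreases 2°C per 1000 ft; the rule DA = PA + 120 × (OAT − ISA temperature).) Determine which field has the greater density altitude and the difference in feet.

Airport 1: ISA temp = 2°C, deviation +10°C, DA = 6500 + 120 × 10 = 7700 ft.
Airport 2: ISA temp = 11°C, deviation +10°C, DA = 2000 + 120 × 10 = 3200 ft.
Airport 1 is higher by 7700 − 3200 = 4500 ft.

Airport 1 by 4500 ft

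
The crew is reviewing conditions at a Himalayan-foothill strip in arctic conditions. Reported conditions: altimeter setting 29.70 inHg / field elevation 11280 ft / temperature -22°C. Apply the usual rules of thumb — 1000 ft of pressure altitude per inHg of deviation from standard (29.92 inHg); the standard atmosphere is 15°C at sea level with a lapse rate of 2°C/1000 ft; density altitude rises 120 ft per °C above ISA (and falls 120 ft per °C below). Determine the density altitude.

Pressure altitude = 11280 + (29.92 − 29.70) × 1000 = 11280 + (+220) = 11500 ft.
ISA temperature at 11500 ft = 15 − 2 × (11500/1000) = -8°C.
ISA deviation = -22 − (-8) = -14°C.
Density altitude = 11500 + 120 × (-14) = 9820 ft.

9820 ft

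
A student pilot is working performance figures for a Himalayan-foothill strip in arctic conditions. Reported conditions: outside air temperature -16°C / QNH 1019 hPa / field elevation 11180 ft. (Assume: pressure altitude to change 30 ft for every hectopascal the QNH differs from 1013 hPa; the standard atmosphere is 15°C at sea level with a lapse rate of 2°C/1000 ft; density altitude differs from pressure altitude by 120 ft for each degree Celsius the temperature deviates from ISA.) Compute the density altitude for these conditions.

9920 ft

Pressure altitude = 11180 + (1013 − 1019) × 30 = 11180 + (-180) = 11000 ft.
ISA temperature at 11000 ft = 15 − 2 × (11000/1000) = -7°C.
ISA deviation = -16 − (-7) = -9°C.
Density altitude = 11000 + 120 × (-9) = 9920 ft.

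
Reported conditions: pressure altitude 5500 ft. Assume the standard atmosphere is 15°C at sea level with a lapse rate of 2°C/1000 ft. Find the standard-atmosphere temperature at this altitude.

4°C

ISA temperature = 15 − 2 × (5500/1000) = 15 − 11 = 4°C.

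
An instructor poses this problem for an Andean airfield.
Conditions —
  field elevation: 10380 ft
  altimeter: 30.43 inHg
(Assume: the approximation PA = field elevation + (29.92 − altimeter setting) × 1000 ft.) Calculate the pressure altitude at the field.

9870 ft

Pressure correction = (29.92 − 30.43) × 1000 = -510 ft.
Pressure altitude = 10380 + (-510) = 9870 ft.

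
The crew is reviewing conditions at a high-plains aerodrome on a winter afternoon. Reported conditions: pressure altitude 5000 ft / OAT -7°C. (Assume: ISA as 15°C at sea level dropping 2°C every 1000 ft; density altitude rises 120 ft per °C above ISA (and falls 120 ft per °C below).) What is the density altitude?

3560 ft

ISA temperature at 5000 ft = 15 − 2 × (5000/1000) = 5°C.
ISA deviation = -7 − 5 = -12°C.
Density altitude = 5000 + 120 × (-12) = 5000 + (-1440) = 3560 ft.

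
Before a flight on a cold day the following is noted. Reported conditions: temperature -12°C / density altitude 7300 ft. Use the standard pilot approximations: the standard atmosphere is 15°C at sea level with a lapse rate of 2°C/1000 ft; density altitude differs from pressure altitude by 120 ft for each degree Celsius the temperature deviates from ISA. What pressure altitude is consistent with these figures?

8500 ft

DA = PA + 120 × (OAT − (15 − 2·PA/1000)) = PA + 120·OAT − 1800 + 0.24·PA = 1.24·PA + 120·OAT − 1800.
So 1.24·PA = 7300 − 120 × (-12) + 1800 = 10540.
PA = 10540 / 1.24 = 8500 ft.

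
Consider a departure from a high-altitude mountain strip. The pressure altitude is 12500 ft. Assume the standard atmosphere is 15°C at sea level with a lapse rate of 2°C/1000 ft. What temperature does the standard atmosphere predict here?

-10°C

ISA temperature = 15 − 2 × (12500/1000) = 15 − 25 = -10°C.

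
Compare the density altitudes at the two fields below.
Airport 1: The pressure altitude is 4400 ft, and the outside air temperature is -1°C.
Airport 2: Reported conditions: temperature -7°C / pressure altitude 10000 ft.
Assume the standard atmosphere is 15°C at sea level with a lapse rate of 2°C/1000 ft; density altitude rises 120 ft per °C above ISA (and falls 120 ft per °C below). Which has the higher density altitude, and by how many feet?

Airport 2 by 6224 ft

Airport 1: ISA temp = 6.2°C, deviation -7.2°C, DA = 4400 + 120 × (-7.2) = 3536 ft.
Airport 2: ISA temp = -5°C, deviation -2°C, DA = 10000 + 120 × (-2) = 9760 ft.
Airport 2 is higher by 9760 − 3536 = 6224 ft.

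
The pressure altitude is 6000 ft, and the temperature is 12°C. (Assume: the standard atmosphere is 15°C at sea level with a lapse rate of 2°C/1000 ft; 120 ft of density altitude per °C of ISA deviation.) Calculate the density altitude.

ISA temperature at 6000 ft = 15 − 2 × (6000/1000) = 3°C.
ISA deviation = 12 − 3 = +9°C.
Density altitude = 6000 + 120 × (9) = 6000 + (+1080) = 7080 ft.

7080 ft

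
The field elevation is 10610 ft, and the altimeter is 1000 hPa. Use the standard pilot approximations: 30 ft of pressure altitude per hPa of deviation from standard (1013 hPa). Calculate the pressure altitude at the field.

Pressure correction = (1013 − 1000) × 30 = +390 ft.
Pressure altitude = 10610 + (+390) = 11000 ft.

11000 ft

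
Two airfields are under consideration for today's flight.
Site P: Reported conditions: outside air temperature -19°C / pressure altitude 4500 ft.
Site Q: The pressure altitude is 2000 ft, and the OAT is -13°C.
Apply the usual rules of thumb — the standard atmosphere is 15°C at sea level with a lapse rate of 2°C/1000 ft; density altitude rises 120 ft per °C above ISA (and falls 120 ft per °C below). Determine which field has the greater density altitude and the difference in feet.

Site P: ISA temp = 6°C, deviation -25°C, DA = 4500 + 120 × (-25) = 1500 ft.
Site Q: ISA temp = 11°C, deviation -24°C, DA = 2000 + 120 × (-24) = -880 ft.
Site P is higher by 1500 − (-880) = 2380 ft.

Site P by 2380 ft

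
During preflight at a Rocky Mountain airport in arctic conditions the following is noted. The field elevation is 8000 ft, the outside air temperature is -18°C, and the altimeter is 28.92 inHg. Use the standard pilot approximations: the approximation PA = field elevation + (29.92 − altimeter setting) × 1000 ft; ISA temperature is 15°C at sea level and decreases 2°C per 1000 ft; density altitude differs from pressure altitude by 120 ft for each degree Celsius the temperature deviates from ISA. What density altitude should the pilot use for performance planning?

Pressure altitude = 8000 + (29.92 − 28.92) × 1000 = 8000 + (+1000) = 9000 ft.
ISA temperature at 9000 ft = 15 − 2 × (9000/1000) = -3°C.
ISA deviation = -18 − (-3) = -15°C.
Density altitude = 9000 + 120 × (-15) = 7200 ft.

7200 ft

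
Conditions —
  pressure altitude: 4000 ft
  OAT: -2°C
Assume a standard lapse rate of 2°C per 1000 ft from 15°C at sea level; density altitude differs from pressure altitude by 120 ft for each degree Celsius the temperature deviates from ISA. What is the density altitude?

ISA temperature at 4000 ft = 15 − 2 × (4000/1000) = 7°C.
ISA deviation = -2 − 7 = -9°C.
Density altitude = 4000 + 120 × (-9) = 4000 + (-1080) = 2920 ft.

2920 ft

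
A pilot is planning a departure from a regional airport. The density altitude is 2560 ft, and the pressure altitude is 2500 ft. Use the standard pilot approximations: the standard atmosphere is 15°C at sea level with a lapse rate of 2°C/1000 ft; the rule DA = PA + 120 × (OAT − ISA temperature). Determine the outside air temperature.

Density altitude − pressure altitude = 2560 − 2500 = +60 ft.
At 120 ft/°C that is an ISA deviation of 60/120 = +0.5°C.
ISA temperature at 2500 ft = 15 − 2 × (2500/1000) = 10°C.
OAT = ISA + deviation = 10 + (+0.5) = 10.5°C.

10.5°C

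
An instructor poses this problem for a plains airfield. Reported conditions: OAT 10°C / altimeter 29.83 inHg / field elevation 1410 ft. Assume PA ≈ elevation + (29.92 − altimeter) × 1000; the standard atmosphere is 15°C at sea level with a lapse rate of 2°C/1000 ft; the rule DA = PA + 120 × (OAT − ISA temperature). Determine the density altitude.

1260 ft

Pressure altitude = 1410 + (29.92 − 29.83) × 1000 = 1410 + (+90) = 1500 ft.
ISA temperature at 1500 ft = 15 − 2 × (1500/1000) = 12°C.
ISA deviation = 10 − 12 = -2°C.
Density altitude = 1500 + 120 × (-2) = 1260 ft.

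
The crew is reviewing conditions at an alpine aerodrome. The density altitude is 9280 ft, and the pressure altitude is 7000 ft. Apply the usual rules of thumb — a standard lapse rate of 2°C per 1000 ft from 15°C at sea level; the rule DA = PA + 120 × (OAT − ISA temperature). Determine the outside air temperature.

Density altitude − pressure altitude = 9280 − 7000 = +2280 ft.
At 120 ft/°C that is an ISA deviation of 2280/120 = +19°C.
ISA temperature at 7000 ft = 15 − 2 × (7000/1000) = 1°C.
OAT = ISA + deviation = 1 + (+19) = 20°C.

20°C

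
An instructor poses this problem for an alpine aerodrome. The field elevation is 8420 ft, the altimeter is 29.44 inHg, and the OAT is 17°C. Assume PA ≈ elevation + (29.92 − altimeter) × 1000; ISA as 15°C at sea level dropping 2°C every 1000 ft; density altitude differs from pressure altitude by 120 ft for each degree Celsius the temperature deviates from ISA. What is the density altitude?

11276 ft

Pressure altitude = 8420 + (29.92 − 29.44) × 1000 = 8420 + (+480) = 8900 ft.
ISA temperature at 8900 ft = 15 − 2 × (8900/1000) = -2.8°C.
ISA deviation = 17 − (-2.8) = +19.8°C.
Density altitude = 8900 + 120 × (19.8) = 11276 ft.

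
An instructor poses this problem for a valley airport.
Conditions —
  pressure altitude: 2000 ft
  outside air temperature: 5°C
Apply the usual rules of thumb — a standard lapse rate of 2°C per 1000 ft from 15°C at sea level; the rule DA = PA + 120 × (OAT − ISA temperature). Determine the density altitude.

1280 ft

ISA temperature at 2000 ft = 15 − 2 × (2000/1000) = 11°C.
ISA deviation = 5 − 11 = -6°C.
Density altitude = 2000 + 120 × (-6) = 2000 + (-720) = 1280 ft.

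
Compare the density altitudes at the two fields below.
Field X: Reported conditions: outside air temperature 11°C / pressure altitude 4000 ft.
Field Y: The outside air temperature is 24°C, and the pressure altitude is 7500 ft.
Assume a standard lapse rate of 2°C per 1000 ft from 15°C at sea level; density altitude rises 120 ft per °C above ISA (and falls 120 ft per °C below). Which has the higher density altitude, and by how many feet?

Field X: ISA temp = 7°C, deviation +4°C, DA = 4000 + 120 × 4 = 4480 ft.
Field Y: ISA temp = 0°C, deviation +24°C, DA = 7500 + 120 × 24 = 10380 ft.
Field Y is higher by 10380 − 4480 = 5900 ft.

Field Y by 5900 ft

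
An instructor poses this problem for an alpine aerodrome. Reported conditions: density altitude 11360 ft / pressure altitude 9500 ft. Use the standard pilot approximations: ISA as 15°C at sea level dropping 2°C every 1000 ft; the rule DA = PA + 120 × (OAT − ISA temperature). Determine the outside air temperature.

Density altitude − pressure altitude = 11360 − 9500 = +1860 ft.
At 120 ft/°C that is an ISA deviation of 1860/120 = +15.5°C.
ISA temperature at 9500 ft = 15 − 2 × (9500/1000) = -4°C.
OAT = ISA + deviation = -4 + (+15.5) = 11.5°C.

11.5°C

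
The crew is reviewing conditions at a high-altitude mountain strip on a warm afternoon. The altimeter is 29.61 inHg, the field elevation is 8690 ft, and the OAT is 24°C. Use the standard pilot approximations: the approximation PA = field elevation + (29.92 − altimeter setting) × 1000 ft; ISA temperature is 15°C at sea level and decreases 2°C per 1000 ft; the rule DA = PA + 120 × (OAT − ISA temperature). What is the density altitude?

Pressure altitude = 8690 + (29.92 − 29.61) × 1000 = 8690 + (+310) = 9000 ft.
ISA temperature at 9000 ft = 15 − 2 × (9000/1000) = -3°C.
ISA deviation = 24 − (-3) = +27°C.
Density altitude = 9000 + 120 × (27) = 12240 ft.

12240 ft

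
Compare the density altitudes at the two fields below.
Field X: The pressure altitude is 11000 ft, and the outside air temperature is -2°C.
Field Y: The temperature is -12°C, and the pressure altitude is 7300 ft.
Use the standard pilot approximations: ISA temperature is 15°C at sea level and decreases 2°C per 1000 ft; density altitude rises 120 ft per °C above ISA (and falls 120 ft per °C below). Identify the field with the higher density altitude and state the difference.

Field X by 5788 ft

Field X: ISA temp = -7°C, deviation +5°C, DA = 11000 + 120 × 5 = 11600 ft.
Field Y: ISA temp = 0.4°C, deviation -12.4°C, DA = 7300 + 120 × (-12.4) = 5812 ft.
Field X is higher by 11600 − 5812 = 5788 ft.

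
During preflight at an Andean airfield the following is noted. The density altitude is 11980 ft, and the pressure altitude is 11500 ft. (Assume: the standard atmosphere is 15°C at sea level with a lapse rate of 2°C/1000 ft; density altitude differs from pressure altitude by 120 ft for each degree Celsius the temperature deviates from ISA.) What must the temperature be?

-4°C

Density altitude − pressure altitude = 11980 − 11500 = +480 ft.
At 120 ft/°C that is an ISA deviation of 480/120 = +4°C.
ISA temperature at 11500 ft = 15 − 2 × (11500/1000) = -8°C.
OAT = ISA + deviation = -8 + (+4) = -4°C.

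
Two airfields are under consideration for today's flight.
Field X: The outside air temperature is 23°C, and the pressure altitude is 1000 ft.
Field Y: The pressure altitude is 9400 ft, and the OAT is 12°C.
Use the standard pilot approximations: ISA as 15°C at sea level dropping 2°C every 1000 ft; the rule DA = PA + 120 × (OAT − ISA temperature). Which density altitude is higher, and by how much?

Field Y by 9096 ft

Field X: ISA temp = 13°C, deviation +10°C, DA = 1000 + 120 × 10 = 2200 ft.
Field Y: ISA temp = -3.8°C, deviation +15.8°C, DA = 9400 + 120 × 15.8 = 11296 ft.
Field Y is higher by 11296 − 2200 = 9096 ft.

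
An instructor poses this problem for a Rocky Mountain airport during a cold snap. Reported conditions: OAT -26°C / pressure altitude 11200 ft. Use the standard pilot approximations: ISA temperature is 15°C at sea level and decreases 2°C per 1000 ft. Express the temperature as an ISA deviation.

ISA-18.6°C

ISA temperature at 11200 ft = 15 − 2 × (11200/1000) = -7.4°C.
Deviation = OAT − ISA = -26 − (-7.4) = -18.6°C.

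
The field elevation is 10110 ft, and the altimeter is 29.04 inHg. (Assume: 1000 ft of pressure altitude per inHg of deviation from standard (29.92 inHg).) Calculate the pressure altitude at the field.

10990 ft

Pressure correction = (29.92 − 29.04) × 1000 = +880 ft.
Pressure altitude = 10110 + (+880) = 10990 ft.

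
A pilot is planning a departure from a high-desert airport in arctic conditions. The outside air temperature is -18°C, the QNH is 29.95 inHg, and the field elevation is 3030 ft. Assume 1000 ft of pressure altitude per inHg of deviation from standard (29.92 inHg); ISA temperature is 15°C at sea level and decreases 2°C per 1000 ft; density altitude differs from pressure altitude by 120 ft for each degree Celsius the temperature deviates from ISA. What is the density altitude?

-240 ft

Pressure altitude = 3030 + (29.92 − 29.95) × 1000 = 3030 + (-30) = 3000 ft.
ISA temperature at 3000 ft = 15 − 2 × (3000/1000) = 9°C.
ISA deviation = -18 − 9 = -27°C.
Density altitude = 3000 + 120 × (-27) = -240 ft.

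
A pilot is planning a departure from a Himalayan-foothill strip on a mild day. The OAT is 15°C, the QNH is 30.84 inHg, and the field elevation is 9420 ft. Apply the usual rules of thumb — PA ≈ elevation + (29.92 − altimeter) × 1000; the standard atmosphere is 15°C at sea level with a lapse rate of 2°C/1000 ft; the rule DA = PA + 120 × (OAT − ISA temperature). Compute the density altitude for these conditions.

Pressure altitude = 9420 + (29.92 − 30.84) × 1000 = 9420 + (-920) = 8500 ft.
ISA temperature at 8500 ft = 15 − 2 × (8500/1000) = -2°C.
ISA deviation = 15 − (-2) = +17°C.
Density altitude = 8500 + 120 × (17) = 10540 ft.

10540 ft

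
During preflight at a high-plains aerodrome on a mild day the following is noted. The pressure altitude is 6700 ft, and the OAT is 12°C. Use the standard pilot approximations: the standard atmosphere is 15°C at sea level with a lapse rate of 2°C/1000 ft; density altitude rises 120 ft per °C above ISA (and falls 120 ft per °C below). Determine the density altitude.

ISA temperature at 6700 ft = 15 − 2 × (6700/1000) = 1.6°C.
ISA deviation = 12 − 1.6 = +10.4°C.
Density altitude = 6700 + 120 × (10.4) = 6700 + (+1248) = 7948 ft.

7948 ft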